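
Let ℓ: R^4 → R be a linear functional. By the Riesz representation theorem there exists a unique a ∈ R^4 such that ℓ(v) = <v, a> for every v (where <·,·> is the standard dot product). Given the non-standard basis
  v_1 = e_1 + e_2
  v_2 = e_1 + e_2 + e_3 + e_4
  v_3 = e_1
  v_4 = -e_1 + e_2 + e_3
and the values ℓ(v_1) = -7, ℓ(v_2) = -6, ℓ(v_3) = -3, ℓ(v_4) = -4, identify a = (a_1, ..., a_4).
a = (-3, -4, -3, 4)

Write a = (a_1, ..., a_4) in the standard basis. For each basis vector v_i, ℓ(v_i) = <v_i, a> is a linear equation in the a_j's. Collect the n equations into a matrix system V a = ℓ, where row i of V is v_i (expressed in the standard basis). Since V is invertible (lower-triangular with 1s on the diagonal, up to permutation), solve by back-substitution:
  V =
[[1, 1, 0, 0],
 [1, 1, 1, 1],
 [1, 0, 0, 0],
 [-1, 1, 1, 0]]
  V a = (-7, -6, -3, -4)
Solving gives a = (-3, -4, -3, 4).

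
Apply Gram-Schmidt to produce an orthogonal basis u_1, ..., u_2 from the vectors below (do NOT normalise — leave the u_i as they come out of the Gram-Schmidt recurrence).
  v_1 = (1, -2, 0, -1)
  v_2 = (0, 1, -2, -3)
Orthogonal basis:
  u_1 = (1, -2, 0, -1)
  u_2 = (-1/6, 4/3, -2, -17/6)

Apply the Gram-Schmidt recurrence
  u_1 = v_1
  u_i = v_i − Σ_{j<i} ((v_i · u_j) / (u_j · u_j)) · u_j.

Step by step this gives:
  u_1 = (1, -2, 0, -1)
  u_2 = (-1/6, 4/3, -2, -17/6)

Orthogonality check:
  u_2 · u_1 = 0 (should be 0)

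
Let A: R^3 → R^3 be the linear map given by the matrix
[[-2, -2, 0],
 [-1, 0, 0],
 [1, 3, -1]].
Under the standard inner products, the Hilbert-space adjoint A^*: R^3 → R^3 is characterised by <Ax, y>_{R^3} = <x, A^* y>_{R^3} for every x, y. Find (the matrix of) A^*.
A^* = A^T =
[[-2, -1, 1],
 [-2, 0, 3],
 [0, 0, -1]]

For real matrices with standard dot products, the defining identity <Ax, y> = <x, A^* y> gives (Ax)^T y = x^T (A^*) y, i.e. x^T A^T y = x^T (A^*) y. Since this holds for all x, y, we must have A^* = A^T. Therefore
A^* =
[[-2, -1, 1],
 [-2, 0, 3],
 [0, 0, -1]].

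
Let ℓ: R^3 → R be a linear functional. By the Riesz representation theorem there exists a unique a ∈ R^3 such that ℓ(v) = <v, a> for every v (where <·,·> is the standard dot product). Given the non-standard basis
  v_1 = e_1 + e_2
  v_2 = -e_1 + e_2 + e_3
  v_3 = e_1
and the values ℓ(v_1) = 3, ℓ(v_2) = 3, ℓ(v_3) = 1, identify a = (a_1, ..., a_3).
a = (1, 2, 2)

Write a = (a_1, ..., a_3) in the standard basis. For each basis vector v_i, ℓ(v_i) = <v_i, a> is a linear equation in the a_j's. Collect the n equations into a matrix system V a = ℓ, where row i of V is v_i (expressed in the standard basis). Since V is invertible (lower-triangular with 1s on the diagonal, up to permutation), solve by back-substitution:
  V =
[[1, 1, 0],
 [-1, 1, 1],
 [1, 0, 0]]
  V a = (3, 3, 1)
Solving gives a = (1, 2, 2).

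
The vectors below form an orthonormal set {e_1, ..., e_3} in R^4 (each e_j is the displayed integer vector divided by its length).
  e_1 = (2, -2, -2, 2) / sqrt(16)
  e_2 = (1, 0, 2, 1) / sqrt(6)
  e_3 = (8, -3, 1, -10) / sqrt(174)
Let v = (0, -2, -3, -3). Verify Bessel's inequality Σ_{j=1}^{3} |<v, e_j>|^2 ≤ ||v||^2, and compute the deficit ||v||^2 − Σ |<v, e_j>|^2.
Σ |<v, e_j>|^2 = 602/29; ||v||^2 = 22; deficit = 36/29

Write each e_j = u_j / sqrt(<u_j, u_j>) where u_j is the displayed integer vector. Then <v, e_j> = <v, u_j> / sqrt(<u_j, u_j>), so |<v, e_j>|^2 = <v, u_j>^2 / <u_j, u_j>.
Coefficients: <v, e_1> = 4/sqrt(16), <v, e_2> = -9/sqrt(6), <v, e_3> = 33/sqrt(174).
Square and sum: Σ |<v, e_j>|^2 = 602/29.
Compute ||v||^2 = v·v = 22.
Deficit = 22 − 602/29 = 36/29 ≥ 0, confirming Bessel's inequality. (The deficit equals ||v − Σ <v,e_j> e_j||^2, the squared distance from v to span{e_j}.)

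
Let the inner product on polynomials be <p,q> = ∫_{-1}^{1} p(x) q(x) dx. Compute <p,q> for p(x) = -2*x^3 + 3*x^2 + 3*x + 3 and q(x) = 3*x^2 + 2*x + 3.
<p,q> = 36

Expand the product: p(x)·q(x) = -6*x^5 + 5*x^4 + 9*x^3 + 24*x^2 + 15*x + 9.
∫_{-1}^{1} of each monomial x^k gives [2/(k+1) if k even, 0 if k odd]. Integrating term-by-term (or equivalently evaluating the antiderivative F(x) = -x^6 + x^5 + 9*x^4/4 + 8*x^3 + 15*x^2/2 + 9*x at the endpoints):
  F(1) − F(−1) = 107/4 − (-37/4) = 36.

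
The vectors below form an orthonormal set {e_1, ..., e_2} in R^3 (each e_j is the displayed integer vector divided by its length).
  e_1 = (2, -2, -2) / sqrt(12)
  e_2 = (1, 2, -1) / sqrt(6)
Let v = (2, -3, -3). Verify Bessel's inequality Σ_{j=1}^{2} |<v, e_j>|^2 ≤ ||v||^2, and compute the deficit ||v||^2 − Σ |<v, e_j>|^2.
Σ |<v, e_j>|^2 = 43/2; ||v||^2 = 22; deficit = 1/2

Write each e_j = u_j / sqrt(<u_j, u_j>) where u_j is the displayed integer vector. Then <v, e_j> = <v, u_j> / sqrt(<u_j, u_j>), so |<v, e_j>|^2 = <v, u_j>^2 / <u_j, u_j>.
Coefficients: <v, e_1> = 16/sqrt(12), <v, e_2> = -1/sqrt(6).
Square and sum: Σ |<v, e_j>|^2 = 43/2.
Compute ||v||^2 = v·v = 22.
Deficit = 22 − 43/2 = 1/2 ≥ 0, confirming Bessel's inequality. (The deficit equals ||v − Σ <v,e_j> e_j||^2, the squared distance from v to span{e_j}.)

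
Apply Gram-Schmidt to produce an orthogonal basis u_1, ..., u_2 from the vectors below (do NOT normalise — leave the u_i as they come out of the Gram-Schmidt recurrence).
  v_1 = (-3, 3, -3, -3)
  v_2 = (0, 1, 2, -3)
Orthogonal basis:
  u_1 = (-3, 3, -3, -3)
  u_2 = (1/2, 1/2, 5/2, -5/2)

Apply the Gram-Schmidt recurrence
  u_1 = v_1
  u_i = v_i − Σ_{j<i} ((v_i · u_j) / (u_j · u_j)) · u_j.

Step by step this gives:
  u_1 = (-3, 3, -3, -3)
  u_2 = (1/2, 1/2, 5/2, -5/2)

Orthogonality check:
  u_2 · u_1 = 0 (should be 0)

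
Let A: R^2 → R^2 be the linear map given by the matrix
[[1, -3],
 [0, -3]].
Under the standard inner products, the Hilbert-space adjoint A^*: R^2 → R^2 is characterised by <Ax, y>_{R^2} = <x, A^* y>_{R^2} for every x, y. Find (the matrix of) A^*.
A^* = A^T =
[[1, 0],
 [-3, -3]]

For real matrices with standard dot products, the defining identity <Ax, y> = <x, A^* y> gives (Ax)^T y = x^T (A^*) y, i.e. x^T A^T y = x^T (A^*) y. Since this holds for all x, y, we must have A^* = A^T. Therefore
A^* =
[[1, 0],
 [-3, -3]].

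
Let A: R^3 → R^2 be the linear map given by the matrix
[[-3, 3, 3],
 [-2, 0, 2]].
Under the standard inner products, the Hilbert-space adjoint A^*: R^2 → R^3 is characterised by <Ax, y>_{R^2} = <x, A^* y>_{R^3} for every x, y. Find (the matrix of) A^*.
A^* = A^T =
[[-3, -2],
 [3, 0],
 [3, 2]]

For real matrices with standard dot products, the defining identity <Ax, y> = <x, A^* y> gives (Ax)^T y = x^T (A^*) y, i.e. x^T A^T y = x^T (A^*) y. Since this holds for all x, y, we must have A^* = A^T. Therefore
A^* =
[[-3, -2],
 [3, 0],
 [3, 2]].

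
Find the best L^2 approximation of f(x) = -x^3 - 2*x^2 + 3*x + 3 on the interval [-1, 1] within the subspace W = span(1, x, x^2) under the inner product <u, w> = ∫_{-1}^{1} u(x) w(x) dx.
g(x) = -2*x^2 + 12*x/5 + 3

The best approximation g ∈ W is the orthogonal projection of f onto W. Writing g = a_0 + a_1 x + a_2 x^2, the coefficients solve the normal equations G · a = b where
  G_{ij} = <φ_i, φ_j> and b_i = <f, φ_i>, with φ_0 = 1, φ_1 = x, φ_2 = x^2.
G =
  [2, 0, 2/3]
  [0, 2/3, 0]
  [2/3, 0, 2/5],
b = (14/3, 8/5, 6/5).
Solving gives a_0 = 3, a_1 = 12/5, a_2 = -2, so
  g(x) = -2*x^2 + 12*x/5 + 3.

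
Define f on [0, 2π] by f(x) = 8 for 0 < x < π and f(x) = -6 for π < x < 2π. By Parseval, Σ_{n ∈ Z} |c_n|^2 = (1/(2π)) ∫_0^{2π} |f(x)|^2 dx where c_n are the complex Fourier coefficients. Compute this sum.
Σ |c_n|^2 = 50

Parseval equates the L^2 energy of f (normalised by 1/(2π)) with the ℓ^2 sum of its Fourier coefficients: (1/(2π)) ∫_0^{2π} |f|^2 = Σ |c_n|^2.
Compute the left side: (1/(2π)) [∫_0^π 8^2 dx + ∫_π^{2π} (-6)^2 dx] = (1/(2π)) · (64π + 36π) = (64 + 36)/2 = 50.
So Σ_{n ∈ Z} |c_n|^2 = 50.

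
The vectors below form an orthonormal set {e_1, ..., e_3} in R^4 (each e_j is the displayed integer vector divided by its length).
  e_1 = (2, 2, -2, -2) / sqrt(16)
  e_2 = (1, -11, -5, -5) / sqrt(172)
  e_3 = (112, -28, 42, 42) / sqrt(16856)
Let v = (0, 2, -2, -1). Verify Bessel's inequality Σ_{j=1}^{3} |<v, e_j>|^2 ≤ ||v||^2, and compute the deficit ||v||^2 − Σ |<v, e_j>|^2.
Σ |<v, e_j>|^2 = 17/2; ||v||^2 = 9; deficit = 1/2

Write each e_j = u_j / sqrt(<u_j, u_j>) where u_j is the displayed integer vector. Then <v, e_j> = <v, u_j> / sqrt(<u_j, u_j>), so |<v, e_j>|^2 = <v, u_j>^2 / <u_j, u_j>.
Coefficients: <v, e_1> = 10/sqrt(16), <v, e_2> = -7/sqrt(172), <v, e_3> = -182/sqrt(16856).
Square and sum: Σ |<v, e_j>|^2 = 17/2.
Compute ||v||^2 = v·v = 9.
Deficit = 9 − 17/2 = 1/2 ≥ 0, confirming Bessel's inequality. (The deficit equals ||v − Σ <v,e_j> e_j||^2, the squared distance from v to span{e_j}.)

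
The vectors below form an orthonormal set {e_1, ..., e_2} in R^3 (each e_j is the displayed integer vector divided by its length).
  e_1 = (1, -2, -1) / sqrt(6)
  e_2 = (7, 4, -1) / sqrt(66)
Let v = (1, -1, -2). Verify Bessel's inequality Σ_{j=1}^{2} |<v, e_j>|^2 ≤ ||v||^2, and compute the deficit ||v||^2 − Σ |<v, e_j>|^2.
Σ |<v, e_j>|^2 = 50/11; ||v||^2 = 6; deficit = 16/11

Write each e_j = u_j / sqrt(<u_j, u_j>) where u_j is the displayed integer vector. Then <v, e_j> = <v, u_j> / sqrt(<u_j, u_j>), so |<v, e_j>|^2 = <v, u_j>^2 / <u_j, u_j>.
Coefficients: <v, e_1> = 5/sqrt(6), <v, e_2> = 5/sqrt(66).
Square and sum: Σ |<v, e_j>|^2 = 50/11.
Compute ||v||^2 = v·v = 6.
Deficit = 6 − 50/11 = 16/11 ≥ 0, confirming Bessel's inequality. (The deficit equals ||v − Σ <v,e_j> e_j||^2, the squared distance from v to span{e_j}.)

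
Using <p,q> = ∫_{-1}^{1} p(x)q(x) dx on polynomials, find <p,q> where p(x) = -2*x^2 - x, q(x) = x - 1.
<p,q> = 2/3

Expand the product: p(x)·q(x) = -2*x^3 + x^2 + x.
∫_{-1}^{1} of each monomial x^k gives [2/(k+1) if k even, 0 if k odd]. Integrating term-by-term (or equivalently evaluating the antiderivative F(x) = -x^4/2 + x^3/3 + x^2/2 at the endpoints):
  F(1) − F(−1) = 1/3 − (-1/3) = 2/3.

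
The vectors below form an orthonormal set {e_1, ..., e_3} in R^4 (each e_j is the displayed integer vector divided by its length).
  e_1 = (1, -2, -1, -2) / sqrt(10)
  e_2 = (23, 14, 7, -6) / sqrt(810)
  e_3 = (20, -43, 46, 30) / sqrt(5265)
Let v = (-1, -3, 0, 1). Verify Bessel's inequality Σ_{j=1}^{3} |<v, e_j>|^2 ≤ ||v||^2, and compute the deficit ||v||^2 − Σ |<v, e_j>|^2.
Σ |<v, e_j>|^2 = 6314/585; ||v||^2 = 11; deficit = 121/585

Write each e_j = u_j / sqrt(<u_j, u_j>) where u_j is the displayed integer vector. Then <v, e_j> = <v, u_j> / sqrt(<u_j, u_j>), so |<v, e_j>|^2 = <v, u_j>^2 / <u_j, u_j>.
Coefficients: <v, e_1> = 3/sqrt(10), <v, e_2> = -71/sqrt(810), <v, e_3> = 139/sqrt(5265).
Square and sum: Σ |<v, e_j>|^2 = 6314/585.
Compute ||v||^2 = v·v = 11.
Deficit = 11 − 6314/585 = 121/585 ≥ 0, confirming Bessel's inequality. (The deficit equals ||v − Σ <v,e_j> e_j||^2, the squared distance from v to span{e_j}.)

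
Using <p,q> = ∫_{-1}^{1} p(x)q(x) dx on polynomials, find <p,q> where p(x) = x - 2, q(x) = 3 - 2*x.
<p,q> = -40/3

Expand the product: p(x)·q(x) = -2*x^2 + 7*x - 6.
∫_{-1}^{1} of each monomial x^k gives [2/(k+1) if k even, 0 if k odd]. Integrating term-by-term (or equivalently evaluating the antiderivative F(x) = -2*x^3/3 + 7*x^2/2 - 6*x at the endpoints):
  F(1) − F(−1) = -19/6 − (61/6) = -40/3.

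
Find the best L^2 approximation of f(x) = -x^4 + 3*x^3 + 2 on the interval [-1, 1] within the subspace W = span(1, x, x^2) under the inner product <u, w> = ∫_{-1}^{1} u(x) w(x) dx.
g(x) = -6*x^2/7 + 9*x/5 + 73/35

The best approximation g ∈ W is the orthogonal projection of f onto W. Writing g = a_0 + a_1 x + a_2 x^2, the coefficients solve the normal equations G · a = b where
  G_{ij} = <φ_i, φ_j> and b_i = <f, φ_i>, with φ_0 = 1, φ_1 = x, φ_2 = x^2.
G =
  [2, 0, 2/3]
  [0, 2/3, 0]
  [2/3, 0, 2/5],
b = (18/5, 6/5, 22/21).
Solving gives a_0 = 73/35, a_1 = 9/5, a_2 = -6/7, so
  g(x) = -6*x^2/7 + 9*x/5 + 73/35.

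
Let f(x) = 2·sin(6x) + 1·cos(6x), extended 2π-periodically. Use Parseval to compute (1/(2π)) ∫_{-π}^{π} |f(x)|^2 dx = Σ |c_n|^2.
Σ |c_n|^2 = 5/2

Expand |f|^2 and use orthogonality of {sin(nx), cos(mx)} on [-π, π]:
  ∫_{-π}^{π} sin(nx)^2 dx = π, ∫ cos(mx)^2 dx = π, and cross terms integrate to 0.
So ∫_{-π}^{π} f(x)^2 dx = 2^2 · π + 1^2 · π = (4 + 1)π.
Divide by 2π: (4 + 1)/2 = 5/2.
By Parseval, this equals Σ |c_n|^2.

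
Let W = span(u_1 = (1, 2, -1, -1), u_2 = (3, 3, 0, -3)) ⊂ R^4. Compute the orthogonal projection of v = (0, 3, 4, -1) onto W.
proj_W(v) = (9/5, 2/5, 7/5, -9/5)

Set up U = [u_1 | ... | u_2] ∈ R^(4×2). The projector onto W = col(U) is P = U (U^T U)^(-1) U^T.
Compute U^T U =
  [7, 12]
  [12, 27],
and U^T v = (3, 12).
Solve U^T U · c = U^T v for the coefficients: c = (-7/5, 16/15). The projection is proj_W(v) = U c.
Check: (v - proj_W(v)) · u_1 = 0  (should be 0).
Check: (v - proj_W(v)) · u_2 = 0  (should be 0).
Result: proj_W(v) = (9/5, 2/5, 7/5, -9/5).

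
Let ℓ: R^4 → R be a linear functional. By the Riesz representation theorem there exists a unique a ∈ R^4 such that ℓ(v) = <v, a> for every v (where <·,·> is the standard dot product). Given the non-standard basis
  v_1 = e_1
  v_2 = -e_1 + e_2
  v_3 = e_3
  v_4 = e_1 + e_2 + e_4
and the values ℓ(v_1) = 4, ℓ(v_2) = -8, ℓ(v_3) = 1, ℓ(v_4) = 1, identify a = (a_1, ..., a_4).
a = (4, -4, 1, 1)

Write a = (a_1, ..., a_4) in the standard basis. For each basis vector v_i, ℓ(v_i) = <v_i, a> is a linear equation in the a_j's. Collect the n equations into a matrix system V a = ℓ, where row i of V is v_i (expressed in the standard basis). Since V is invertible (lower-triangular with 1s on the diagonal, up to permutation), solve by back-substitution:
  V =
[[1, 0, 0, 0],
 [-1, 1, 0, 0],
 [0, 0, 1, 0],
 [1, 1, 0, 1]]
  V a = (4, -8, 1, 1)
Solving gives a = (4, -4, 1, 1).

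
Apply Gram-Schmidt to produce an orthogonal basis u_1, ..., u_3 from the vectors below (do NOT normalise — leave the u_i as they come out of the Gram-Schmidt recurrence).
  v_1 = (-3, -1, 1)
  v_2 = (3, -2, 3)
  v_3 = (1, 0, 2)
Orthogonal basis:
  u_1 = (-3, -1, 1)
  u_2 = (21/11, -26/11, 37/11)
  u_3 = (-17/226, 102/113, 153/226)

Apply the Gram-Schmidt recurrence
  u_1 = v_1
  u_i = v_i − Σ_{j<i} ((v_i · u_j) / (u_j · u_j)) · u_j.

Step by step this gives:
  u_1 = (-3, -1, 1)
  u_2 = (21/11, -26/11, 37/11)
  u_3 = (-17/226, 102/113, 153/226)

Orthogonality check:
  u_2 · u_1 = 0 (should be 0)
  u_3 · u_1 = 0 (should be 0)
  u_3 · u_2 = 0 (should be 0)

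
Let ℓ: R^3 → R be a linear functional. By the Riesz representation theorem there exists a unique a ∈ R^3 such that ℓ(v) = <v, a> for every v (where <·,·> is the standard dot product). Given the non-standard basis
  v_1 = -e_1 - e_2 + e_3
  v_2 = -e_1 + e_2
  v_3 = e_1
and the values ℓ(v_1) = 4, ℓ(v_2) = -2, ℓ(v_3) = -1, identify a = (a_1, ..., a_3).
a = (-1, -3, 0)

Write a = (a_1, ..., a_3) in the standard basis. For each basis vector v_i, ℓ(v_i) = <v_i, a> is a linear equation in the a_j's. Collect the n equations into a matrix system V a = ℓ, where row i of V is v_i (expressed in the standard basis). Since V is invertible (lower-triangular with 1s on the diagonal, up to permutation), solve by back-substitution:
  V =
[[-1, -1, 1],
 [-1, 1, 0],
 [1, 0, 0]]
  V a = (4, -2, -1)
Solving gives a = (-1, -3, 0).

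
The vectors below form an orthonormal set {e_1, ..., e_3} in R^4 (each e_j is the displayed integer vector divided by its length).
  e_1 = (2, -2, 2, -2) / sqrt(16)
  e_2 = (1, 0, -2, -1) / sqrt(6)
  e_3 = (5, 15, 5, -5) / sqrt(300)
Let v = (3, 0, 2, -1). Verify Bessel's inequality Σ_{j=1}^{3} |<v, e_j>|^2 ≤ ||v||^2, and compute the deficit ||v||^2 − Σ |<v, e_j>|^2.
Σ |<v, e_j>|^2 = 12; ||v||^2 = 14; deficit = 2

Write each e_j = u_j / sqrt(<u_j, u_j>) where u_j is the displayed integer vector. Then <v, e_j> = <v, u_j> / sqrt(<u_j, u_j>), so |<v, e_j>|^2 = <v, u_j>^2 / <u_j, u_j>.
Coefficients: <v, e_1> = 12/sqrt(16), <v, e_2> = 0/sqrt(6), <v, e_3> = 30/sqrt(300).
Square and sum: Σ |<v, e_j>|^2 = 12.
Compute ||v||^2 = v·v = 14.
Deficit = 14 − 12 = 2 ≥ 0, confirming Bessel's inequality. (The deficit equals ||v − Σ <v,e_j> e_j||^2, the squared distance from v to span{e_j}.)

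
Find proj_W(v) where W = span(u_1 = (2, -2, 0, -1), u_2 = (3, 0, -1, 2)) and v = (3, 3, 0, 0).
proj_W(v) = (171/110, 36/55, -81/110, 9/5)

Set up U = [u_1 | ... | u_2] ∈ R^(4×2). The projector onto W = col(U) is P = U (U^T U)^(-1) U^T.
Compute U^T U =
  [9, 4]
  [4, 14],
and U^T v = (0, 9).
Solve U^T U · c = U^T v for the coefficients: c = (-18/55, 81/110). The projection is proj_W(v) = U c.
Check: (v - proj_W(v)) · u_1 = 0  (should be 0).
Check: (v - proj_W(v)) · u_2 = 0  (should be 0).
Result: proj_W(v) = (171/110, 36/55, -81/110, 9/5).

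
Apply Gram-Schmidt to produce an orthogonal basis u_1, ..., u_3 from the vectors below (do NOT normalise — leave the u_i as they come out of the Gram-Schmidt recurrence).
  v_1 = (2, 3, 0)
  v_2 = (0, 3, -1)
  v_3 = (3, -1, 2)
Orthogonal basis:
  u_1 = (2, 3, 0)
  u_2 = (-18/13, 12/13, -1)
  u_3 = (-3/49, 2/49, 6/49)

Apply the Gram-Schmidt recurrence
  u_1 = v_1
  u_i = v_i − Σ_{j<i} ((v_i · u_j) / (u_j · u_j)) · u_j.

Step by step this gives:
  u_1 = (2, 3, 0)
  u_2 = (-18/13, 12/13, -1)
  u_3 = (-3/49, 2/49, 6/49)

Orthogonality check:
  u_2 · u_1 = 0 (should be 0)
  u_3 · u_1 = 0 (should be 0)
  u_3 · u_2 = 0 (should be 0)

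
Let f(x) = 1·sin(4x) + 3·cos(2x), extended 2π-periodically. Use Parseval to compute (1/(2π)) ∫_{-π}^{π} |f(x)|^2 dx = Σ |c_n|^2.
Σ |c_n|^2 = 5

Expand |f|^2 and use orthogonality of {sin(nx), cos(mx)} on [-π, π]:
  ∫_{-π}^{π} sin(nx)^2 dx = π, ∫ cos(mx)^2 dx = π, and cross terms integrate to 0.
So ∫_{-π}^{π} f(x)^2 dx = 1^2 · π + 3^2 · π = (1 + 9)π.
Divide by 2π: (1 + 9)/2 = 5.
By Parseval, this equals Σ |c_n|^2.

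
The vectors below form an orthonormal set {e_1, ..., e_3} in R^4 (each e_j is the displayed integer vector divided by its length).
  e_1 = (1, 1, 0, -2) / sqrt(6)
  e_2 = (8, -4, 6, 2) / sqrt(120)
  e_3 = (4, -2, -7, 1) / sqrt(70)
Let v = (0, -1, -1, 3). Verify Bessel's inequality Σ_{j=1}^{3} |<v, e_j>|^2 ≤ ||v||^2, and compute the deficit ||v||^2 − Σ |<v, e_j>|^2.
Σ |<v, e_j>|^2 = 145/14; ||v||^2 = 11; deficit = 9/14

Write each e_j = u_j / sqrt(<u_j, u_j>) where u_j is the displayed integer vector. Then <v, e_j> = <v, u_j> / sqrt(<u_j, u_j>), so |<v, e_j>|^2 = <v, u_j>^2 / <u_j, u_j>.
Coefficients: <v, e_1> = -7/sqrt(6), <v, e_2> = 4/sqrt(120), <v, e_3> = 12/sqrt(70).
Square and sum: Σ |<v, e_j>|^2 = 145/14.
Compute ||v||^2 = v·v = 11.
Deficit = 11 − 145/14 = 9/14 ≥ 0, confirming Bessel's inequality. (The deficit equals ||v − Σ <v,e_j> e_j||^2, the squared distance from v to span{e_j}.)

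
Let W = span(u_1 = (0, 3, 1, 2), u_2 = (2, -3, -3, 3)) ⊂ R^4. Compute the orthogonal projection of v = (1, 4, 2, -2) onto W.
proj_W(v) = (-248/199, 639/199, 461/199, -194/199)

Set up U = [u_1 | ... | u_2] ∈ R^(4×2). The projector onto W = col(U) is P = U (U^T U)^(-1) U^T.
Compute U^T U =
  [14, -6]
  [-6, 31],
and U^T v = (10, -22).
Solve U^T U · c = U^T v for the coefficients: c = (89/199, -124/199). The projection is proj_W(v) = U c.
Check: (v - proj_W(v)) · u_1 = 0  (should be 0).
Check: (v - proj_W(v)) · u_2 = 0  (should be 0).
Result: proj_W(v) = (-248/199, 639/199, 461/199, -194/199).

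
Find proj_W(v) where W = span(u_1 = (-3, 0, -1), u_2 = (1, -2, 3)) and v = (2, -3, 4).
proj_W(v) = (25/13, -35/13, 55/13)

Set up U = [u_1 | ... | u_2] ∈ R^(3×2). The projector onto W = col(U) is P = U (U^T U)^(-1) U^T.
Compute U^T U =
  [10, -6]
  [-6, 14],
and U^T v = (-10, 20).
Solve U^T U · c = U^T v for the coefficients: c = (-5/26, 35/26). The projection is proj_W(v) = U c.
Check: (v - proj_W(v)) · u_1 = 0  (should be 0).
Check: (v - proj_W(v)) · u_2 = 0  (should be 0).
Result: proj_W(v) = (25/13, -35/13, 55/13).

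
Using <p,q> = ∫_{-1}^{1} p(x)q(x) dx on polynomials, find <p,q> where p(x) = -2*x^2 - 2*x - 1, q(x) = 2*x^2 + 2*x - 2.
<p,q> = 16/15

Expand the product: p(x)·q(x) = -4*x^4 - 8*x^3 - 2*x^2 + 2*x + 2.
∫_{-1}^{1} of each monomial x^k gives [2/(k+1) if k even, 0 if k odd]. Integrating term-by-term (or equivalently evaluating the antiderivative F(x) = -4*x^5/5 - 2*x^4 - 2*x^3/3 + x^2 + 2*x at the endpoints):
  F(1) − F(−1) = -7/15 − (-23/15) = 16/15.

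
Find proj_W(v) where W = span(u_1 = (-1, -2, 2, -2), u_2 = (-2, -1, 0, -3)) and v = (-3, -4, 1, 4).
proj_W(v) = (31/41, -52/41, 90/41, 24/41)

Set up U = [u_1 | ... | u_2] ∈ R^(4×2). The projector onto W = col(U) is P = U (U^T U)^(-1) U^T.
Compute U^T U =
  [13, 10]
  [10, 14],
and U^T v = (5, -2).
Solve U^T U · c = U^T v for the coefficients: c = (45/41, -38/41). The projection is proj_W(v) = U c.
Check: (v - proj_W(v)) · u_1 = 0  (should be 0).
Check: (v - proj_W(v)) · u_2 = 0  (should be 0).
Result: proj_W(v) = (31/41, -52/41, 90/41, 24/41).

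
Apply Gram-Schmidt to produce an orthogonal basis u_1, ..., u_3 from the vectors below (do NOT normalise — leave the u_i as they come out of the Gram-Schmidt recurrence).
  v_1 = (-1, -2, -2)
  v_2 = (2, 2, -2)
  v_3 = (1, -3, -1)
Orthogonal basis:
  u_1 = (-1, -2, -2)
  u_2 = (16/9, 14/9, -22/9)
  u_3 = (24/13, -18/13, 6/13)

Apply the Gram-Schmidt recurrence
  u_1 = v_1
  u_i = v_i − Σ_{j<i} ((v_i · u_j) / (u_j · u_j)) · u_j.

Step by step this gives:
  u_1 = (-1, -2, -2)
  u_2 = (16/9, 14/9, -22/9)
  u_3 = (24/13, -18/13, 6/13)

Orthogonality check:
  u_2 · u_1 = 0 (should be 0)
  u_3 · u_1 = 0 (should be 0)
  u_3 · u_2 = 0 (should be 0)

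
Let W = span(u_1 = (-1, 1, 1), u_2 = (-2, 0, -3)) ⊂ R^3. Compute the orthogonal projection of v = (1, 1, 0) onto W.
proj_W(v) = (7/19, -1/19, 8/19)

Set up U = [u_1 | ... | u_2] ∈ R^(3×2). The projector onto W = col(U) is P = U (U^T U)^(-1) U^T.
Compute U^T U =
  [3, -1]
  [-1, 13],
and U^T v = (0, -2).
Solve U^T U · c = U^T v for the coefficients: c = (-1/19, -3/19). The projection is proj_W(v) = U c.
Check: (v - proj_W(v)) · u_1 = 0  (should be 0).
Check: (v - proj_W(v)) · u_2 = 0  (should be 0).
Result: proj_W(v) = (7/19, -1/19, 8/19).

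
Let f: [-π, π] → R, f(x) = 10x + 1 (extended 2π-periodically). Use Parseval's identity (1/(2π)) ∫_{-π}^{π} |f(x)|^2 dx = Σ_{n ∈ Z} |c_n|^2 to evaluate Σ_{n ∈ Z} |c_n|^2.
Σ |c_n|^2 = 100π^2/3 + 1

Expand and integrate term by term over [-π, π]:
  ∫ (10x)^2 dx = 100·(2π^3/3); ∫ 2·10·(1)·x dx = 0 (odd integrand); ∫ 1^2 dx = 1·2π.
So (1/(2π)) ∫_{-π}^{π} (10x + 1)^2 dx = 100π^2/3 + 1 = 100π^2/3 + 1.
Parseval ⇒ Σ |c_n|^2 = 100π^2/3 + 1.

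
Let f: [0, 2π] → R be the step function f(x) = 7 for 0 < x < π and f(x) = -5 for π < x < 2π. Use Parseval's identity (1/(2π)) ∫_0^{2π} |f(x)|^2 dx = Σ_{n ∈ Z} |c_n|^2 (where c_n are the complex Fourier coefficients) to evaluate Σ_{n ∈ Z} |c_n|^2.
Σ |c_n|^2 = 37

Parseval equates the L^2 energy of f (normalised by 1/(2π)) with the ℓ^2 sum of its Fourier coefficients: (1/(2π)) ∫_0^{2π} |f|^2 = Σ |c_n|^2.
Compute the left side: (1/(2π)) [∫_0^π 7^2 dx + ∫_π^{2π} (-5)^2 dx] = (1/(2π)) · (49π + 25π) = (49 + 25)/2 = 37.
So Σ_{n ∈ Z} |c_n|^2 = 37.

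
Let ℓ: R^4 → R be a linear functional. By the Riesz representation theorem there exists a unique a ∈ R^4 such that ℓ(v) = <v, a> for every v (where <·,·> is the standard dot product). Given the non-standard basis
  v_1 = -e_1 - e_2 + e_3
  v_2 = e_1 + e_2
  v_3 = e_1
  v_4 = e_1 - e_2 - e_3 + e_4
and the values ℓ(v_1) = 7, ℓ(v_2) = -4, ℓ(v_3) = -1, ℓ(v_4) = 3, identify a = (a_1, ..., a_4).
a = (-1, -3, 3, 4)

Write a = (a_1, ..., a_4) in the standard basis. For each basis vector v_i, ℓ(v_i) = <v_i, a> is a linear equation in the a_j's. Collect the n equations into a matrix system V a = ℓ, where row i of V is v_i (expressed in the standard basis). Since V is invertible (lower-triangular with 1s on the diagonal, up to permutation), solve by back-substitution:
  V =
[[-1, -1, 1, 0],
 [1, 1, 0, 0],
 [1, 0, 0, 0],
 [1, -1, -1, 1]]
  V a = (7, -4, -1, 3)
Solving gives a = (-1, -3, 3, 4).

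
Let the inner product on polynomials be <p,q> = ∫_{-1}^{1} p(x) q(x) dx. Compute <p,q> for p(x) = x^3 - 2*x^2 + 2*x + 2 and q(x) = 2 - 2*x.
<p,q> = 28/15

Expand the product: p(x)·q(x) = -2*x^4 + 6*x^3 - 8*x^2 + 4.
∫_{-1}^{1} of each monomial x^k gives [2/(k+1) if k even, 0 if k odd]. Integrating term-by-term (or equivalently evaluating the antiderivative F(x) = -2*x^5/5 + 3*x^4/2 - 8*x^3/3 + 4*x at the endpoints):
  F(1) − F(−1) = 73/30 − (17/30) = 28/15.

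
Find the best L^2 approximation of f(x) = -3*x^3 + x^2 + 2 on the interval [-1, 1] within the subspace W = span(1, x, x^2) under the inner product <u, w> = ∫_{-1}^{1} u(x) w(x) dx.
g(x) = x^2 - 9*x/5 + 2

The best approximation g ∈ W is the orthogonal projection of f onto W. Writing g = a_0 + a_1 x + a_2 x^2, the coefficients solve the normal equations G · a = b where
  G_{ij} = <φ_i, φ_j> and b_i = <f, φ_i>, with φ_0 = 1, φ_1 = x, φ_2 = x^2.
G =
  [2, 0, 2/3]
  [0, 2/3, 0]
  [2/3, 0, 2/5],
b = (14/3, -6/5, 26/15).
Solving gives a_0 = 2, a_1 = -9/5, a_2 = 1, so
  g(x) = x^2 - 9*x/5 + 2.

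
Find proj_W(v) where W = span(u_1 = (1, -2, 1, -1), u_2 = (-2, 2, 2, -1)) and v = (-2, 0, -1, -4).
proj_W(v) = (-59/82, 14/41, 121/82, -38/41)

Set up U = [u_1 | ... | u_2] ∈ R^(4×2). The projector onto W = col(U) is P = U (U^T U)^(-1) U^T.
Compute U^T U =
  [7, -3]
  [-3, 13],
and U^T v = (1, 6).
Solve U^T U · c = U^T v for the coefficients: c = (31/82, 45/82). The projection is proj_W(v) = U c.
Check: (v - proj_W(v)) · u_1 = 0  (should be 0).
Check: (v - proj_W(v)) · u_2 = 0  (should be 0).
Result: proj_W(v) = (-59/82, 14/41, 121/82, -38/41).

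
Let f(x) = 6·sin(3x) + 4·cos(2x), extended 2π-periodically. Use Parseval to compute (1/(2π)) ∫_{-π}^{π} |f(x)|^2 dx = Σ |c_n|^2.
Σ |c_n|^2 = 26

Expand |f|^2 and use orthogonality of {sin(nx), cos(mx)} on [-π, π]:
  ∫_{-π}^{π} sin(nx)^2 dx = π, ∫ cos(mx)^2 dx = π, and cross terms integrate to 0.
So ∫_{-π}^{π} f(x)^2 dx = 6^2 · π + 4^2 · π = (36 + 16)π.
Divide by 2π: (36 + 16)/2 = 26.
By Parseval, this equals Σ |c_n|^2.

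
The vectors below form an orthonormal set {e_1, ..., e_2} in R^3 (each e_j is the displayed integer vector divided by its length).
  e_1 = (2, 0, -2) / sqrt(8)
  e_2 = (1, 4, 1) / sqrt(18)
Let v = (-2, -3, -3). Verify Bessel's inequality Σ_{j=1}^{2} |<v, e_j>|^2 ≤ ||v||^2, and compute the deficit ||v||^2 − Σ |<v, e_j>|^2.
Σ |<v, e_j>|^2 = 149/9; ||v||^2 = 22; deficit = 49/9

Write each e_j = u_j / sqrt(<u_j, u_j>) where u_j is the displayed integer vector. Then <v, e_j> = <v, u_j> / sqrt(<u_j, u_j>), so |<v, e_j>|^2 = <v, u_j>^2 / <u_j, u_j>.
Coefficients: <v, e_1> = 2/sqrt(8), <v, e_2> = -17/sqrt(18).
Square and sum: Σ |<v, e_j>|^2 = 149/9.
Compute ||v||^2 = v·v = 22.
Deficit = 22 − 149/9 = 49/9 ≥ 0, confirming Bessel's inequality. (The deficit equals ||v − Σ <v,e_j> e_j||^2, the squared distance from v to span{e_j}.)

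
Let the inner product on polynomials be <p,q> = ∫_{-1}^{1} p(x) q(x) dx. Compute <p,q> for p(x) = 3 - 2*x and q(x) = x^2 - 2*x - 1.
<p,q> = -4/3

Expand the product: p(x)·q(x) = -2*x^3 + 7*x^2 - 4*x - 3.
∫_{-1}^{1} of each monomial x^k gives [2/(k+1) if k even, 0 if k odd]. Integrating term-by-term (or equivalently evaluating the antiderivative F(x) = -x^4/2 + 7*x^3/3 - 2*x^2 - 3*x at the endpoints):
  F(1) − F(−1) = -19/6 − (-11/6) = -4/3.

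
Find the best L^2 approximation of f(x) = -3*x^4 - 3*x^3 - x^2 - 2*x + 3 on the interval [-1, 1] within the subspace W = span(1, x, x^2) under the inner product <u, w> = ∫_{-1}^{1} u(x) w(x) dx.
g(x) = -25*x^2/7 - 19*x/5 + 114/35

The best approximation g ∈ W is the orthogonal projection of f onto W. Writing g = a_0 + a_1 x + a_2 x^2, the coefficients solve the normal equations G · a = b where
  G_{ij} = <φ_i, φ_j> and b_i = <f, φ_i>, with φ_0 = 1, φ_1 = x, φ_2 = x^2.
G =
  [2, 0, 2/3]
  [0, 2/3, 0]
  [2/3, 0, 2/5],
b = (62/15, -38/15, 26/35).
Solving gives a_0 = 114/35, a_1 = -19/5, a_2 = -25/7, so
  g(x) = -25*x^2/7 - 19*x/5 + 114/35.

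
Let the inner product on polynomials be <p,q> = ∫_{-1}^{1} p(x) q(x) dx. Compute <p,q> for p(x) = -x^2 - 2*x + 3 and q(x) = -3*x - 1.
<p,q> = -4/3

Expand the product: p(x)·q(x) = 3*x^3 + 7*x^2 - 7*x - 3.
∫_{-1}^{1} of each monomial x^k gives [2/(k+1) if k even, 0 if k odd]. Integrating term-by-term (or equivalently evaluating the antiderivative F(x) = 3*x^4/4 + 7*x^3/3 - 7*x^2/2 - 3*x at the endpoints):
  F(1) − F(−1) = -41/12 − (-25/12) = -4/3.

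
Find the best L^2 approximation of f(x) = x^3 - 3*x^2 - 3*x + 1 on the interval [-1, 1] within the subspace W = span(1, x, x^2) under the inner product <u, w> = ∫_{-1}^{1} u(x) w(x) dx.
g(x) = -3*x^2 - 12*x/5 + 1

The best approximation g ∈ W is the orthogonal projection of f onto W. Writing g = a_0 + a_1 x + a_2 x^2, the coefficients solve the normal equations G · a = b where
  G_{ij} = <φ_i, φ_j> and b_i = <f, φ_i>, with φ_0 = 1, φ_1 = x, φ_2 = x^2.
G =
  [2, 0, 2/3]
  [0, 2/3, 0]
  [2/3, 0, 2/5],
b = (0, -8/5, -8/15).
Solving gives a_0 = 1, a_1 = -12/5, a_2 = -3, so
  g(x) = -3*x^2 - 12*x/5 + 1.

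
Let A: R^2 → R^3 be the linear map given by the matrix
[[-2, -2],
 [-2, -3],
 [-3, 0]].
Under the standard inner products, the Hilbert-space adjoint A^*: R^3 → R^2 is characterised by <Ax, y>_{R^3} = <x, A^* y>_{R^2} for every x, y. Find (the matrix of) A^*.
A^* = A^T =
[[-2, -2, -3],
 [-2, -3, 0]]

For real matrices with standard dot products, the defining identity <Ax, y> = <x, A^* y> gives (Ax)^T y = x^T (A^*) y, i.e. x^T A^T y = x^T (A^*) y. Since this holds for all x, y, we must have A^* = A^T. Therefore
A^* =
[[-2, -2, -3],
 [-2, -3, 0]].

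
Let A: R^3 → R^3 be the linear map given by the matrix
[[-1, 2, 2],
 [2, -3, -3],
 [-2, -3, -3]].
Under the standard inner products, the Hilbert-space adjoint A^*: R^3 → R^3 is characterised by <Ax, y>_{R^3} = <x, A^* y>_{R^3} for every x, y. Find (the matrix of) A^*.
A^* = A^T =
[[-1, 2, -2],
 [2, -3, -3],
 [2, -3, -3]]

For real matrices with standard dot products, the defining identity <Ax, y> = <x, A^* y> gives (Ax)^T y = x^T (A^*) y, i.e. x^T A^T y = x^T (A^*) y. Since this holds for all x, y, we must have A^* = A^T. Therefore
A^* =
[[-1, 2, -2],
 [2, -3, -3],
 [2, -3, -3]].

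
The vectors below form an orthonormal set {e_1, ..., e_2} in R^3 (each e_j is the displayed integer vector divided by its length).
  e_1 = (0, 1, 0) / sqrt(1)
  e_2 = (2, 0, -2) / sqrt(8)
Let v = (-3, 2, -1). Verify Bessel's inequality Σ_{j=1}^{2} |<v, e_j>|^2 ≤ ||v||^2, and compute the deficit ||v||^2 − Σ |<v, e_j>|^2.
Σ |<v, e_j>|^2 = 6; ||v||^2 = 14; deficit = 8

Write each e_j = u_j / sqrt(<u_j, u_j>) where u_j is the displayed integer vector. Then <v, e_j> = <v, u_j> / sqrt(<u_j, u_j>), so |<v, e_j>|^2 = <v, u_j>^2 / <u_j, u_j>.
Coefficients: <v, e_1> = 2/sqrt(1), <v, e_2> = -4/sqrt(8).
Square and sum: Σ |<v, e_j>|^2 = 6.
Compute ||v||^2 = v·v = 14.
Deficit = 14 − 6 = 8 ≥ 0, confirming Bessel's inequality. (The deficit equals ||v − Σ <v,e_j> e_j||^2, the squared distance from v to span{e_j}.)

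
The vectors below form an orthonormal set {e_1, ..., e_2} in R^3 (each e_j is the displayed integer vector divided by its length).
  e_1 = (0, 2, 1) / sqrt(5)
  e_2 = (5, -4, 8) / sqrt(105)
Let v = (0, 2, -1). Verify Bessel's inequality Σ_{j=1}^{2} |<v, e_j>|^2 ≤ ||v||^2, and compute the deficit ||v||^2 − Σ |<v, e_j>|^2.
Σ |<v, e_j>|^2 = 89/21; ||v||^2 = 5; deficit = 16/21

Write each e_j = u_j / sqrt(<u_j, u_j>) where u_j is the displayed integer vector. Then <v, e_j> = <v, u_j> / sqrt(<u_j, u_j>), so |<v, e_j>|^2 = <v, u_j>^2 / <u_j, u_j>.
Coefficients: <v, e_1> = 3/sqrt(5), <v, e_2> = -16/sqrt(105).
Square and sum: Σ |<v, e_j>|^2 = 89/21.
Compute ||v||^2 = v·v = 5.
Deficit = 5 − 89/21 = 16/21 ≥ 0, confirming Bessel's inequality. (The deficit equals ||v − Σ <v,e_j> e_j||^2, the squared distance from v to span{e_j}.)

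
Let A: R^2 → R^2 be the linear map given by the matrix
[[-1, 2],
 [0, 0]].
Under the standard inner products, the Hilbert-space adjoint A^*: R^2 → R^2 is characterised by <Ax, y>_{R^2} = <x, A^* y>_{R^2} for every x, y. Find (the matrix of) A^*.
A^* = A^T =
[[-1, 0],
 [2, 0]]

For real matrices with standard dot products, the defining identity <Ax, y> = <x, A^* y> gives (Ax)^T y = x^T (A^*) y, i.e. x^T A^T y = x^T (A^*) y. Since this holds for all x, y, we must have A^* = A^T. Therefore
A^* =
[[-1, 0],
 [2, 0]].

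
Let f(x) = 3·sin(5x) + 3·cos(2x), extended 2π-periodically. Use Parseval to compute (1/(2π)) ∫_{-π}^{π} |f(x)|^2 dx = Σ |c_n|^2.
Σ |c_n|^2 = 9

Expand |f|^2 and use orthogonality of {sin(nx), cos(mx)} on [-π, π]:
  ∫_{-π}^{π} sin(nx)^2 dx = π, ∫ cos(mx)^2 dx = π, and cross terms integrate to 0.
So ∫_{-π}^{π} f(x)^2 dx = 3^2 · π + 3^2 · π = (9 + 9)π.
Divide by 2π: (9 + 9)/2 = 9.
By Parseval, this equals Σ |c_n|^2.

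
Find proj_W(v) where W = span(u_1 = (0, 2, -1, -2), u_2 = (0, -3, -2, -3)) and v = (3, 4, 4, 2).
proj_W(v) = (0, 403/97, 208/97, 299/97)

Set up U = [u_1 | ... | u_2] ∈ R^(4×2). The projector onto W = col(U) is P = U (U^T U)^(-1) U^T.
Compute U^T U =
  [9, 2]
  [2, 22],
and U^T v = (0, -26).
Solve U^T U · c = U^T v for the coefficients: c = (26/97, -117/97). The projection is proj_W(v) = U c.
Check: (v - proj_W(v)) · u_1 = 0  (should be 0).
Check: (v - proj_W(v)) · u_2 = 0  (should be 0).
Result: proj_W(v) = (0, 403/97, 208/97, 299/97).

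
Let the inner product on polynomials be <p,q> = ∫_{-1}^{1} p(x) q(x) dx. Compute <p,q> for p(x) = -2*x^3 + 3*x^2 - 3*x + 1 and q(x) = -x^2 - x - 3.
<p,q> = -166/15

Expand the product: p(x)·q(x) = 2*x^5 - x^4 + 6*x^3 - 7*x^2 + 8*x - 3.
∫_{-1}^{1} of each monomial x^k gives [2/(k+1) if k even, 0 if k odd]. Integrating term-by-term (or equivalently evaluating the antiderivative F(x) = x^6/3 - x^5/5 + 3*x^4/2 - 7*x^3/3 + 4*x^2 - 3*x at the endpoints):
  F(1) − F(−1) = 3/10 − (341/30) = -166/15.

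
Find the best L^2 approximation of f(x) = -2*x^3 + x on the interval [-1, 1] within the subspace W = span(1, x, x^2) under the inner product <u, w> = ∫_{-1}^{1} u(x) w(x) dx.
g(x) = -x/5

The best approximation g ∈ W is the orthogonal projection of f onto W. Writing g = a_0 + a_1 x + a_2 x^2, the coefficients solve the normal equations G · a = b where
  G_{ij} = <φ_i, φ_j> and b_i = <f, φ_i>, with φ_0 = 1, φ_1 = x, φ_2 = x^2.
G =
  [2, 0, 2/3]
  [0, 2/3, 0]
  [2/3, 0, 2/5],
b = (0, -2/15, 0).
Solving gives a_0 = 0, a_1 = -1/5, a_2 = 0, so
  g(x) = -x/5.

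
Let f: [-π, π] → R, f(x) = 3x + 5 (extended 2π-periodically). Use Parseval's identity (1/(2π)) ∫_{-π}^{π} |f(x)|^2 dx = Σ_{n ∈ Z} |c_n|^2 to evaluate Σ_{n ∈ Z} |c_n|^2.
Σ |c_n|^2 = 3π^2 + 25

Expand and integrate term by term over [-π, π]:
  ∫ (3x)^2 dx = 9·(2π^3/3); ∫ 2·3·(5)·x dx = 0 (odd integrand); ∫ 5^2 dx = 25·2π.
So (1/(2π)) ∫_{-π}^{π} (3x + 5)^2 dx = 9π^2/3 + 25 = 3π^2 + 25.
Parseval ⇒ Σ |c_n|^2 = 3π^2 + 25.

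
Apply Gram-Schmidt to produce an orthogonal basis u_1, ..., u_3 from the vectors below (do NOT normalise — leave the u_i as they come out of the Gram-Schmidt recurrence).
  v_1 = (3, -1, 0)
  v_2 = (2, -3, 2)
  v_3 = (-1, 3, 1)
Orthogonal basis:
  u_1 = (3, -1, 0)
  u_2 = (-7/10, -21/10, 2)
  u_3 = (46/89, 138/89, 161/89)

Apply the Gram-Schmidt recurrence
  u_1 = v_1
  u_i = v_i − Σ_{j<i} ((v_i · u_j) / (u_j · u_j)) · u_j.

Step by step this gives:
  u_1 = (3, -1, 0)
  u_2 = (-7/10, -21/10, 2)
  u_3 = (46/89, 138/89, 161/89)

Orthogonality check:
  u_2 · u_1 = 0 (should be 0)
  u_3 · u_1 = 0 (should be 0)
  u_3 · u_2 = 0 (should be 0)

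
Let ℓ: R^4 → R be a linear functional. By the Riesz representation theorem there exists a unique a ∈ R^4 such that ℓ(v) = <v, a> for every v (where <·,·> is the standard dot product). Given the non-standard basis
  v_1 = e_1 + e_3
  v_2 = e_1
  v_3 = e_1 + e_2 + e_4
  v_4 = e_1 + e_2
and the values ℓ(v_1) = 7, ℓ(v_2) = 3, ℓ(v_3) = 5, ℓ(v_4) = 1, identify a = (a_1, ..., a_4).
a = (3, -2, 4, 4)

Write a = (a_1, ..., a_4) in the standard basis. For each basis vector v_i, ℓ(v_i) = <v_i, a> is a linear equation in the a_j's. Collect the n equations into a matrix system V a = ℓ, where row i of V is v_i (expressed in the standard basis). Since V is invertible (lower-triangular with 1s on the diagonal, up to permutation), solve by back-substitution:
  V =
[[1, 0, 1, 0],
 [1, 0, 0, 0],
 [1, 1, 0, 1],
 [1, 1, 0, 0]]
  V a = (7, 3, 5, 1)
Solving gives a = (3, -2, 4, 4).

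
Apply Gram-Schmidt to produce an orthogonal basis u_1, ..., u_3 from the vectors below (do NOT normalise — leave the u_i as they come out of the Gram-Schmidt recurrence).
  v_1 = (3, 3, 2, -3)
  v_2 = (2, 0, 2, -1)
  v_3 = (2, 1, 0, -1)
Orthogonal basis:
  u_1 = (3, 3, 2, -3)
  u_2 = (23/31, -39/31, 36/31, 8/31)
  u_3 = (93/110, -19/110, -42/55, 9/55)

Apply the Gram-Schmidt recurrence
  u_1 = v_1
  u_i = v_i − Σ_{j<i} ((v_i · u_j) / (u_j · u_j)) · u_j.

Step by step this gives:
  u_1 = (3, 3, 2, -3)
  u_2 = (23/31, -39/31, 36/31, 8/31)
  u_3 = (93/110, -19/110, -42/55, 9/55)

Orthogonality check:
  u_2 · u_1 = 0 (should be 0)
  u_3 · u_1 = 0 (should be 0)
  u_3 · u_2 = 0 (should be 0)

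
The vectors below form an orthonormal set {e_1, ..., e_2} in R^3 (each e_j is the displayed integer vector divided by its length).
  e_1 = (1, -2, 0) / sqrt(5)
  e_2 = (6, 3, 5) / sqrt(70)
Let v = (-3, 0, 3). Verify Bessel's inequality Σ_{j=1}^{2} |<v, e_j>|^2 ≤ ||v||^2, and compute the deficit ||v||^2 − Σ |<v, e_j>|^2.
Σ |<v, e_j>|^2 = 27/14; ||v||^2 = 18; deficit = 225/14

Write each e_j = u_j / sqrt(<u_j, u_j>) where u_j is the displayed integer vector. Then <v, e_j> = <v, u_j> / sqrt(<u_j, u_j>), so |<v, e_j>|^2 = <v, u_j>^2 / <u_j, u_j>.
Coefficients: <v, e_1> = -3/sqrt(5), <v, e_2> = -3/sqrt(70).
Square and sum: Σ |<v, e_j>|^2 = 27/14.
Compute ||v||^2 = v·v = 18.
Deficit = 18 − 27/14 = 225/14 ≥ 0, confirming Bessel's inequality. (The deficit equals ||v − Σ <v,e_j> e_j||^2, the squared distance from v to span{e_j}.)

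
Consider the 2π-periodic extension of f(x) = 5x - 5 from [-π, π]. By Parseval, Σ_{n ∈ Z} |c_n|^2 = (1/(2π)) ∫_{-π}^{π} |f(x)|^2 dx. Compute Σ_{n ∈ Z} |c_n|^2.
Σ |c_n|^2 = 25π^2/3 + 25

Expand and integrate term by term over [-π, π]:
  ∫ (5x)^2 dx = 25·(2π^3/3); ∫ 2·5·(-5)·x dx = 0 (odd integrand); ∫ (-5)^2 dx = 25·2π.
So (1/(2π)) ∫_{-π}^{π} (5x - 5)^2 dx = 25π^2/3 + 25 = 25π^2/3 + 25.
Parseval ⇒ Σ |c_n|^2 = 25π^2/3 + 25.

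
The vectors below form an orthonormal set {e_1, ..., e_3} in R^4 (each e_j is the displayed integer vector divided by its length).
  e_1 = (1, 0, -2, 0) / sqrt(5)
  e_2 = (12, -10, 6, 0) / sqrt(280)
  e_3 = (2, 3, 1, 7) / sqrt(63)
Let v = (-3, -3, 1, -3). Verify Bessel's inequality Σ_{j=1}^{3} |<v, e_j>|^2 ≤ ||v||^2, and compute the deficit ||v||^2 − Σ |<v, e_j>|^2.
Σ |<v, e_j>|^2 = 220/9; ||v||^2 = 28; deficit = 32/9

Write each e_j = u_j / sqrt(<u_j, u_j>) where u_j is the displayed integer vector. Then <v, e_j> = <v, u_j> / sqrt(<u_j, u_j>), so |<v, e_j>|^2 = <v, u_j>^2 / <u_j, u_j>.
Coefficients: <v, e_1> = -5/sqrt(5), <v, e_2> = 0/sqrt(280), <v, e_3> = -35/sqrt(63).
Square and sum: Σ |<v, e_j>|^2 = 220/9.
Compute ||v||^2 = v·v = 28.
Deficit = 28 − 220/9 = 32/9 ≥ 0, confirming Bessel's inequality. (The deficit equals ||v − Σ <v,e_j> e_j||^2, the squared distance from v to span{e_j}.)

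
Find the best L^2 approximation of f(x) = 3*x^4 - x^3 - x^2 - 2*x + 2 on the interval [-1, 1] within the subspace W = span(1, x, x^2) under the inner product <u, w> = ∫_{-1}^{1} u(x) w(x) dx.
g(x) = 11*x^2/7 - 13*x/5 + 61/35

The best approximation g ∈ W is the orthogonal projection of f onto W. Writing g = a_0 + a_1 x + a_2 x^2, the coefficients solve the normal equations G · a = b where
  G_{ij} = <φ_i, φ_j> and b_i = <f, φ_i>, with φ_0 = 1, φ_1 = x, φ_2 = x^2.
G =
  [2, 0, 2/3]
  [0, 2/3, 0]
  [2/3, 0, 2/5],
b = (68/15, -26/15, 188/105).
Solving gives a_0 = 61/35, a_1 = -13/5, a_2 = 11/7, so
  g(x) = 11*x^2/7 - 13*x/5 + 61/35.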